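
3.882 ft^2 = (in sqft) 3.882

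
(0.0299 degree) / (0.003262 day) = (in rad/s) 1.852e-06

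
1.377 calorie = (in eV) 3.596e+19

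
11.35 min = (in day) 0.007882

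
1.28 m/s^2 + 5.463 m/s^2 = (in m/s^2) 6.743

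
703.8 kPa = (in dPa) 7.038e+06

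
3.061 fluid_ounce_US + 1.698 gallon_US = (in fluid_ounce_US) 220.4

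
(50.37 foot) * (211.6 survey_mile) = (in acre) 1292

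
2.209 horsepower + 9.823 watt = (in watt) 1657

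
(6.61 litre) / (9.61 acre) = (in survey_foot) 5.576e-07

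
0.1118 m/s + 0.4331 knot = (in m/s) 0.3346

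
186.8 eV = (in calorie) 7.153e-18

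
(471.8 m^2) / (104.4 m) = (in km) 0.004519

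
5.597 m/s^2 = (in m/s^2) 5.597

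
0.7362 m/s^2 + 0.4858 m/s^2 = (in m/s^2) 1.222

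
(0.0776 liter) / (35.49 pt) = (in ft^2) 0.06672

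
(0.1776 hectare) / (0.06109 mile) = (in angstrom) 1.806e+11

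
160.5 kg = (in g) 1.605e+05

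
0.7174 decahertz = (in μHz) 7.174e+06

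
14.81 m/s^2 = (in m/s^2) 14.81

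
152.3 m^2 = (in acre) 0.03763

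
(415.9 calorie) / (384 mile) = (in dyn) 281.6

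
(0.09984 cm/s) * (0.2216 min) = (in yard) 0.01452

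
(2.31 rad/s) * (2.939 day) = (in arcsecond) 1.21e+11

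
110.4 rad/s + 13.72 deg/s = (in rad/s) 110.6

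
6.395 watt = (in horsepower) 0.008576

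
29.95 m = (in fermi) 2.995e+16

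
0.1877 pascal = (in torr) 0.001408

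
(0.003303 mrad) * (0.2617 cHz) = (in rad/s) 8.644e-09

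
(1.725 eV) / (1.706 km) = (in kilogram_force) 1.652e-23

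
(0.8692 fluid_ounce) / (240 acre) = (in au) 1.769e-22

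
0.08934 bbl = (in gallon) 3.752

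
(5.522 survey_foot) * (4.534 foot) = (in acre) 0.0005748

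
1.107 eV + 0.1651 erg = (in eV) 1.03e+11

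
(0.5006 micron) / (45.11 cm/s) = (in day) 1.284e-11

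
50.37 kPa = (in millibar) 503.7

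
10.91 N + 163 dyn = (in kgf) 1.113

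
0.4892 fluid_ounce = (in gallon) 0.003822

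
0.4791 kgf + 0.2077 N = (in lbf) 1.103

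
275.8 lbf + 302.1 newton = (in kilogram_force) 155.9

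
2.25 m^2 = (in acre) 0.000556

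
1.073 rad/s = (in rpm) 10.25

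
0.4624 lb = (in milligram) 2.097e+05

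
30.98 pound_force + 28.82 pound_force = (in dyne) 2.66e+07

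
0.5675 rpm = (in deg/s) 3.405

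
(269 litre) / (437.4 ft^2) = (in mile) 4.113e-06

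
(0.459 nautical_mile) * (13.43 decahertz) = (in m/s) 1.142e+05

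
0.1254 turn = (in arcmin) 2709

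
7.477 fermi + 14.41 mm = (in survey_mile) 8.954e-06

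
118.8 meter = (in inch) 4677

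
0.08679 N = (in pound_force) 0.01951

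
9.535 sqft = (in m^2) 0.8858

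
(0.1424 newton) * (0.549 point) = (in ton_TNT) 6.592e-15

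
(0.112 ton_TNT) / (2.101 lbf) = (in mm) 5.014e+10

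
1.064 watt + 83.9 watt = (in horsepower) 0.1139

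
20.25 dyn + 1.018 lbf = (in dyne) 4.528e+05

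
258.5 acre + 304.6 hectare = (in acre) 1011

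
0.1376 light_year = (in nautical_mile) 7.029e+11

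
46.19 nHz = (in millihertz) 4.619e-05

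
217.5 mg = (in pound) 0.0004795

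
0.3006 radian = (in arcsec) 6.2e+04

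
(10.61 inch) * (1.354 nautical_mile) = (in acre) 0.167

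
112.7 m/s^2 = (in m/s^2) 112.7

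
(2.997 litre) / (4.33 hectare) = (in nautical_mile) 3.737e-11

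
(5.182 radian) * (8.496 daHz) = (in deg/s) 2.523e+04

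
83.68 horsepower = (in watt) 6.24e+04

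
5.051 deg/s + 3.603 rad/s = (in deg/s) 211.5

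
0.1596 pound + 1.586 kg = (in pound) 3.656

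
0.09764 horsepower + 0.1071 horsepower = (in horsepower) 0.2047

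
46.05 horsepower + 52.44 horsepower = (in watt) 7.344e+04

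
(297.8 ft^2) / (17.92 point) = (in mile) 2.719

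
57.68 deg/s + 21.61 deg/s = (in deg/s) 79.29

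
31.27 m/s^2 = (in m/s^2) 31.27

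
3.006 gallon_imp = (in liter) 13.67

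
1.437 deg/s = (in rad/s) 0.02508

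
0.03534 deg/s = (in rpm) 0.00589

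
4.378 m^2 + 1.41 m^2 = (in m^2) 5.788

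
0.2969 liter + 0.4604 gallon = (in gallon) 0.5388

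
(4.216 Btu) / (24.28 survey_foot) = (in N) 601.1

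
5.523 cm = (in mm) 55.23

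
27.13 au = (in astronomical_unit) 27.13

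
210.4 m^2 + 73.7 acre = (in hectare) 29.85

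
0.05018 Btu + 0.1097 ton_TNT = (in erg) 4.59e+15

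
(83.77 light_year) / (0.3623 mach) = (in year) 2.037e+08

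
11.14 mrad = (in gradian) 0.7092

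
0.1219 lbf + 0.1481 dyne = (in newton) 0.5422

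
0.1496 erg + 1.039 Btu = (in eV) 6.842e+21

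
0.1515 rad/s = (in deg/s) 8.68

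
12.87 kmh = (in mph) 7.997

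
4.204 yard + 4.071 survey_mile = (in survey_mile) 4.073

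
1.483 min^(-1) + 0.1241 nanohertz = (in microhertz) 2.472e+04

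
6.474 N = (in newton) 6.474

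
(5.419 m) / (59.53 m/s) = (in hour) 2.529e-05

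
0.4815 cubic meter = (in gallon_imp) 105.9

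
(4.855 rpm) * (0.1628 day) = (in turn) 1138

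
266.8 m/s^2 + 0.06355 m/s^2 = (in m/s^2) 266.9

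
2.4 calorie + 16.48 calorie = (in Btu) 0.07487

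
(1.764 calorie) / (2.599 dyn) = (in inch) 1.118e+07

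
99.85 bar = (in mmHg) 7.489e+04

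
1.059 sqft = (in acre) 2.431e-05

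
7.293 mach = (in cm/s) 2.483e+05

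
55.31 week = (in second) 3.345e+07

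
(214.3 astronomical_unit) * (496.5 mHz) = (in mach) 4.675e+10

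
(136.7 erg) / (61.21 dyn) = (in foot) 0.07327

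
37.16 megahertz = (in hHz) 3.716e+05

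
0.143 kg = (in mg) 1.43e+05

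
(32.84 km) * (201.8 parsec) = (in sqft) 2.201e+24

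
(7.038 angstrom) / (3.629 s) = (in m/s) 1.939e-10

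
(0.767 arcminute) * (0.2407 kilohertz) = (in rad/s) 0.0537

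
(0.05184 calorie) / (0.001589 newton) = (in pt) 3.869e+05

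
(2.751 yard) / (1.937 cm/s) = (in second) 129.9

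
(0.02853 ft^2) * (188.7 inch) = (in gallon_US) 3.356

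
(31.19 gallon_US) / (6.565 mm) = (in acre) 0.004444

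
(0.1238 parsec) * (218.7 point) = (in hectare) 2.947e+10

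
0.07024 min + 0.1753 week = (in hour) 29.45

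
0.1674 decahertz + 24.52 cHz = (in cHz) 191.9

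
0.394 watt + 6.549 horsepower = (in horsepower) 6.55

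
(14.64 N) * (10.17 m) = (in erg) 1.489e+09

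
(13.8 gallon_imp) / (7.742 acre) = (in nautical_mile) 1.081e-09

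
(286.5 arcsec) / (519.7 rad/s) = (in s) 2.673e-06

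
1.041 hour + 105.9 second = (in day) 0.0446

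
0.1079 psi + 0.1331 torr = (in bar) 0.007617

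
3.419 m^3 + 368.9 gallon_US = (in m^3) 4.815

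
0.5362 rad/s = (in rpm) 5.12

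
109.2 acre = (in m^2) 4.419e+05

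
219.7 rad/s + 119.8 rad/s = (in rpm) 3242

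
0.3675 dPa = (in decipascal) 0.3675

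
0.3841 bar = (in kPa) 38.41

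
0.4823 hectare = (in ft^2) 5.191e+04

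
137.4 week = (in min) 1.385e+06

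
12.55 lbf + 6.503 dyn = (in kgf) 5.693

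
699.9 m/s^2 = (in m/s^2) 699.9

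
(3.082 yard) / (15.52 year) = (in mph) 1.288e-08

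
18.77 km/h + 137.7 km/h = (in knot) 84.49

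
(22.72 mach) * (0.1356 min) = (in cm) 6.294e+06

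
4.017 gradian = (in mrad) 63.1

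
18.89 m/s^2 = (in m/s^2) 18.89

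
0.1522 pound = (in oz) 2.435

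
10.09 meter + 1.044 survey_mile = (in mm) 1.69e+06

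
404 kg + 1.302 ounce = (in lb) 890.7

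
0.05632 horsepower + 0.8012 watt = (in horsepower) 0.05739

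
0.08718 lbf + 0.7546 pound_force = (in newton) 3.744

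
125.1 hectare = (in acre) 309.1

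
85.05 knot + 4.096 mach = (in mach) 4.224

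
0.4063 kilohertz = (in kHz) 0.4063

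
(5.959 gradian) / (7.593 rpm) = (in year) 3.733e-09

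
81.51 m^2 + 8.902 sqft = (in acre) 0.02035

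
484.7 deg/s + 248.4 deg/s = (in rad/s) 12.8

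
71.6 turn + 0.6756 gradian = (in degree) 2.578e+04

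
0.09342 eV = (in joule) 1.497e-20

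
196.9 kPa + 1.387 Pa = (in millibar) 1969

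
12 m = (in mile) 0.007456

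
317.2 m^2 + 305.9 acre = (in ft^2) 1.333e+07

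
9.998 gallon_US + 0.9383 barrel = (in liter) 187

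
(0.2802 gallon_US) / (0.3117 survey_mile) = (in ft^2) 2.276e-05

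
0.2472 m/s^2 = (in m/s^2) 0.2472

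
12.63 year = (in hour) 1.106e+05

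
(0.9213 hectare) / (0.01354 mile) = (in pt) 1.198e+06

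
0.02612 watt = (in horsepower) 3.503e-05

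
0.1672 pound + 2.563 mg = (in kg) 0.07584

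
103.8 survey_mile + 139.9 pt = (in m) 1.671e+05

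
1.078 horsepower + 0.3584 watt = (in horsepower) 1.078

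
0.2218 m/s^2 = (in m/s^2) 0.2218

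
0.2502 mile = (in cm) 4.027e+04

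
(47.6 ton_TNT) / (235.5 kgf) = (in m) 8.624e+07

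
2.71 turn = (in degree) 975.6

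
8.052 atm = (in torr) 6120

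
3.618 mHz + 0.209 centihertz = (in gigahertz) 5.708e-12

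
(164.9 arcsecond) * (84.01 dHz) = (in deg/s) 0.3848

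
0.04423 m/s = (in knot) 0.08598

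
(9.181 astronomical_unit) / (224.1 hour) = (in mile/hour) 3.808e+06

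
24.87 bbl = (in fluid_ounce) 1.337e+05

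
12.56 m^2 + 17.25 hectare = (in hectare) 17.25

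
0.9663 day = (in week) 0.138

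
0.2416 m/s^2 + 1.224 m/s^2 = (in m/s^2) 1.466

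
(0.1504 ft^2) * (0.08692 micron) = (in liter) 1.214e-06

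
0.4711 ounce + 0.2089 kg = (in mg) 2.223e+05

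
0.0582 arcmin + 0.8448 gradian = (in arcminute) 45.68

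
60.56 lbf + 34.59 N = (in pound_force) 68.34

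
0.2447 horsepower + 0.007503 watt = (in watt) 182.5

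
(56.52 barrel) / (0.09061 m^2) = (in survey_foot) 325.4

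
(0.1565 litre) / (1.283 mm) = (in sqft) 1.313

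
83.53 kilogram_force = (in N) 819.1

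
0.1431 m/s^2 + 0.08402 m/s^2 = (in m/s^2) 0.2271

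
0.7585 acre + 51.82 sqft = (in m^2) 3074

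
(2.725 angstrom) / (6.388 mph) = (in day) 1.104e-15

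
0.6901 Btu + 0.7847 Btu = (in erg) 1.556e+10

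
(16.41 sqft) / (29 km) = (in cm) 0.005257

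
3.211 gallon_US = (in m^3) 0.01215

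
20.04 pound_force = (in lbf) 20.04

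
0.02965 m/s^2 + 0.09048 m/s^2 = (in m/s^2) 0.1201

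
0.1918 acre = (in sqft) 8355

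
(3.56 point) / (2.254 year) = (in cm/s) 1.767e-09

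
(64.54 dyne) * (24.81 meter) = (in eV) 9.994e+16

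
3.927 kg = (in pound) 8.658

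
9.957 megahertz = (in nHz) 9.957e+15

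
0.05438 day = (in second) 4698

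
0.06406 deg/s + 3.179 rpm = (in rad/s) 0.334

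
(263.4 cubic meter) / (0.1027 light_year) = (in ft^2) 2.918e-12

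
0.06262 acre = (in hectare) 0.02534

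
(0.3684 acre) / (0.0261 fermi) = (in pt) 1.619e+23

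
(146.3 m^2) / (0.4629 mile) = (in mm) 196.4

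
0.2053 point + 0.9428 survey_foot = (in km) 0.0002874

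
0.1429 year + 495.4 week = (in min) 5.069e+06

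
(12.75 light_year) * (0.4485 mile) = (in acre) 2.151e+16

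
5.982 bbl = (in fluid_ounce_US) 3.216e+04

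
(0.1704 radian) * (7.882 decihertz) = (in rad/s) 0.1343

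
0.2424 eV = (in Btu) 3.681e-23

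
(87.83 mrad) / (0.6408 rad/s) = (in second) 0.1371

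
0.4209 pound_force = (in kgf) 0.1909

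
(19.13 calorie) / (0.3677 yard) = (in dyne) 2.381e+07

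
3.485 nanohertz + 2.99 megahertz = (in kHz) 2990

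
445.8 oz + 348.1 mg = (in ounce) 445.8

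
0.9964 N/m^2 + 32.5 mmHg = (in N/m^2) 4334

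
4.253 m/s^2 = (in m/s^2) 4.253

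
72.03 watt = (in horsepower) 0.09659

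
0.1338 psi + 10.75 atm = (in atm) 10.76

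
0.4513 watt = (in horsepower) 0.0006052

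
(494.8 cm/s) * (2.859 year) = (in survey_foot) 1.464e+09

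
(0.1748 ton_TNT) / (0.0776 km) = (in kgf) 9.611e+05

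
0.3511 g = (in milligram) 351.1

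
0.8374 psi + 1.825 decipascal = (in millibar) 57.74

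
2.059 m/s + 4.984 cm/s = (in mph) 4.717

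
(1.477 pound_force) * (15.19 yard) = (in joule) 91.26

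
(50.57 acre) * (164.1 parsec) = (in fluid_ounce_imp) 3.647e+28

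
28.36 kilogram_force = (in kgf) 28.36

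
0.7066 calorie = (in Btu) 0.002802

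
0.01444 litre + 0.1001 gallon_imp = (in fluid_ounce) 15.88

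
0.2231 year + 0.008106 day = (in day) 81.44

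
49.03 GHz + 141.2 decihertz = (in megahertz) 4.903e+04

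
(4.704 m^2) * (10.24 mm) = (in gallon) 12.72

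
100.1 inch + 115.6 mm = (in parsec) 8.614e-17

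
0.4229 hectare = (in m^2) 4229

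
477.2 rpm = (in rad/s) 49.97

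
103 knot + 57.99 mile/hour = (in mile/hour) 176.5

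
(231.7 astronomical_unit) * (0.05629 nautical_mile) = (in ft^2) 3.889e+16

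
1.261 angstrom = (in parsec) 4.087e-27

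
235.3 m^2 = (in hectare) 0.02353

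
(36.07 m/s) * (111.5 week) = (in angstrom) 2.432e+19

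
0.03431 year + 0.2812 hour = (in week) 1.791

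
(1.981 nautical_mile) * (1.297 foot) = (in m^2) 1450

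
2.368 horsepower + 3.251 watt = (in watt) 1769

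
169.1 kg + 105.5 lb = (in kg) 217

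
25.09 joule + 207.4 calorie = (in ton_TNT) 2.134e-07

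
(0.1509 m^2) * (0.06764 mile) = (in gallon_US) 4339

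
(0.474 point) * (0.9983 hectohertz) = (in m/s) 0.01669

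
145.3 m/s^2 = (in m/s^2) 145.3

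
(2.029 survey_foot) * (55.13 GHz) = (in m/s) 3.409e+10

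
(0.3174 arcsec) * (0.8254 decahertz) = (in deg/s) 0.0007277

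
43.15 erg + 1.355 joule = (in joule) 1.355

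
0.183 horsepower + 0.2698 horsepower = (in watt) 337.7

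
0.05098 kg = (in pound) 0.1124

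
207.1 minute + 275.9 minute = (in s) 2.898e+04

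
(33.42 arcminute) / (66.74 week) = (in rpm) 2.3e-09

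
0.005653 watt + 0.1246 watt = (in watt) 0.1303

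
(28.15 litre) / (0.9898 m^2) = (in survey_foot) 0.09331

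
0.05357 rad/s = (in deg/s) 3.069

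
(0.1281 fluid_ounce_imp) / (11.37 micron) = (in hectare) 3.201e-05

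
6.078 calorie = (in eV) 1.587e+20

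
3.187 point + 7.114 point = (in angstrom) 3.634e+07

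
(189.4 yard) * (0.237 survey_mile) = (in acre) 16.32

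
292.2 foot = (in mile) 0.05534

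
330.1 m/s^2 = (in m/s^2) 330.1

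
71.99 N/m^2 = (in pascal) 71.99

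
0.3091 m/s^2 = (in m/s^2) 0.3091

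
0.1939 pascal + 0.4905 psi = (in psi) 0.4905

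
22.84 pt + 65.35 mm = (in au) 4.907e-13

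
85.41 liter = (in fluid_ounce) 2888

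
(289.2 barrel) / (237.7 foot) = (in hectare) 6.346e-05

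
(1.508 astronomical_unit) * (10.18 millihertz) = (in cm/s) 2.297e+11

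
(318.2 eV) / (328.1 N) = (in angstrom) 1.554e-09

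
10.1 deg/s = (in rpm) 1.683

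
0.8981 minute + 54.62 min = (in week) 0.005508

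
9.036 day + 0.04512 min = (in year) 0.02476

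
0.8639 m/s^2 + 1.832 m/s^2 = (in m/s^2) 2.696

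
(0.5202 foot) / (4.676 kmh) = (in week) 2.018e-07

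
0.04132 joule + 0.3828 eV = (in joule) 0.04132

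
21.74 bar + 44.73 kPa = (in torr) 1.664e+04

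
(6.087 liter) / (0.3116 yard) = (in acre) 5.279e-06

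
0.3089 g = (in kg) 0.0003089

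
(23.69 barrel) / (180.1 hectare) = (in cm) 0.0002091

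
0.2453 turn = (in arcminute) 5298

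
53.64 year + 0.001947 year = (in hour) 4.699e+05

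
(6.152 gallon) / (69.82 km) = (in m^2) 3.335e-07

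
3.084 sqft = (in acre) 7.08e-05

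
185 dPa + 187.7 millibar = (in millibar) 187.9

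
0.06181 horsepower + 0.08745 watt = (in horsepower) 0.06193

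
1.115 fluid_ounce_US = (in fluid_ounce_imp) 1.161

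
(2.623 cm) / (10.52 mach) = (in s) 7.323e-06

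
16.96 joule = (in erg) 1.696e+08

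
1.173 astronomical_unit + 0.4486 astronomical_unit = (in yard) 2.653e+11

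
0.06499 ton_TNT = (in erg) 2.719e+15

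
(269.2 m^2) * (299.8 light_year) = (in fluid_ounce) 2.582e+25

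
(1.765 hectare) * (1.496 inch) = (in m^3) 670.7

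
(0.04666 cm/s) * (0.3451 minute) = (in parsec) 3.131e-19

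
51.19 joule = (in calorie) 12.23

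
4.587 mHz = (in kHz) 4.587e-06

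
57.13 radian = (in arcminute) 1.964e+05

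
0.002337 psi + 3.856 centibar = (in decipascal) 3.872e+04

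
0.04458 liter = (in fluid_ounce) 1.507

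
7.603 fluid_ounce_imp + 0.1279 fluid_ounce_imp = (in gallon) 0.05803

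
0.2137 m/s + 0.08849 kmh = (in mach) 0.0006998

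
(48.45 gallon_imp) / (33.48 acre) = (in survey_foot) 5.334e-06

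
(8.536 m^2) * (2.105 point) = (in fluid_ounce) 214.3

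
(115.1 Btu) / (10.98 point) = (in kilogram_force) 3.197e+06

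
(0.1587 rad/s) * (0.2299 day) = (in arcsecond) 6.502e+08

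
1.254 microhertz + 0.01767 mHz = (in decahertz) 1.892e-06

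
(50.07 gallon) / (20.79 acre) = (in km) 2.253e-09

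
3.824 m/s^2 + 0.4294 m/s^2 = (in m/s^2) 4.253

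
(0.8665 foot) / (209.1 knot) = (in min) 4.092e-05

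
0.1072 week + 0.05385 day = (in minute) 1158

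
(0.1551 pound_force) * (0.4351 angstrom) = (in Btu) 2.845e-14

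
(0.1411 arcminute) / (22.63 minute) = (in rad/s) 3.023e-08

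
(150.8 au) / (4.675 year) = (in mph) 3.423e+05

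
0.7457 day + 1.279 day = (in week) 0.2892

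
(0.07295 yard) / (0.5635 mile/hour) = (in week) 4.378e-07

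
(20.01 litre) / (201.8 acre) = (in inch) 9.647e-07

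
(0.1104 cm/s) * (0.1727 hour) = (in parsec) 2.224e-17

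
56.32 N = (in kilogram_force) 5.743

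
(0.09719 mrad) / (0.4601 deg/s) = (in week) 2.001e-08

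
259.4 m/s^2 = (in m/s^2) 259.4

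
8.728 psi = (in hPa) 601.8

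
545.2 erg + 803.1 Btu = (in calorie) 2.025e+05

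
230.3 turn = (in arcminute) 4.974e+06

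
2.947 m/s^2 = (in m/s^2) 2.947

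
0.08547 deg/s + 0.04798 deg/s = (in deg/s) 0.1335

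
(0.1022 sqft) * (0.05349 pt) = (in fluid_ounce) 0.006058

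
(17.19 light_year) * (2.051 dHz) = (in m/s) 3.336e+16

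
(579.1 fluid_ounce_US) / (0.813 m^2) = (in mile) 1.309e-05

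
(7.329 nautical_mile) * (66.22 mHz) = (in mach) 2.64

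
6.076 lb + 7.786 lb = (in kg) 6.288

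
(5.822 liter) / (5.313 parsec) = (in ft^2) 3.823e-19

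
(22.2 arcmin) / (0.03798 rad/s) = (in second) 0.17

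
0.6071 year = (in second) 1.915e+07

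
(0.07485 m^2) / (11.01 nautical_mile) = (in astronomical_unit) 2.454e-17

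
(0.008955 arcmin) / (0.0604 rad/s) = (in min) 7.188e-07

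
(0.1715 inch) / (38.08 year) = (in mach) 1.065e-14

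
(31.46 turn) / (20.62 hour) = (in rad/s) 0.002663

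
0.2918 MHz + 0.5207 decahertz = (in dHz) 2.918e+06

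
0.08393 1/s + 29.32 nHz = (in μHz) 8.393e+04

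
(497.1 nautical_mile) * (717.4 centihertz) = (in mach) 1.94e+04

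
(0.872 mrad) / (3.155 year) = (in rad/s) 8.764e-12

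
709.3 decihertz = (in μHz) 7.093e+07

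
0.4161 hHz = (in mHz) 4.161e+04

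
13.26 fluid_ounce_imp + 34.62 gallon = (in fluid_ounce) 4444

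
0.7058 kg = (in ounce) 24.9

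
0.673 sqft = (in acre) 1.545e-05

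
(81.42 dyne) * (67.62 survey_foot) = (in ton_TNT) 4.011e-12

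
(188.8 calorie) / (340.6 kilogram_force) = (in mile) 0.000147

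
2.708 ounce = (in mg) 7.677e+04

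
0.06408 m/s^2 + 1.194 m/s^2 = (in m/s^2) 1.258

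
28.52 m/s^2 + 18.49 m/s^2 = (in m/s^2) 47.01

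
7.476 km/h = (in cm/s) 207.7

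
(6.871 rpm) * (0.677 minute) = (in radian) 29.23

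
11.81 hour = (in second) 4.252e+04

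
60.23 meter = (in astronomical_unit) 4.026e-10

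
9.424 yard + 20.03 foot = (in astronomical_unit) 9.841e-11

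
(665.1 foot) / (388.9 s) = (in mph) 1.166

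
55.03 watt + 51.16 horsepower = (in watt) 3.821e+04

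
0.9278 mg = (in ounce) 3.273e-05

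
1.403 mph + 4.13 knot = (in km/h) 9.907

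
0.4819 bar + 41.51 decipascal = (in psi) 6.99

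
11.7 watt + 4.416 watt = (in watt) 16.12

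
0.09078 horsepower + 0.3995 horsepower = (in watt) 365.6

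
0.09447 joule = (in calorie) 0.02258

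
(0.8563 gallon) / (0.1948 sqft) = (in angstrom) 1.791e+09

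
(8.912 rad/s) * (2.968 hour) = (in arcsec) 1.964e+10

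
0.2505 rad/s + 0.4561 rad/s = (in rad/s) 0.7066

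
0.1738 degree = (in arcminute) 10.43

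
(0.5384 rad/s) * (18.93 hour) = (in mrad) 3.669e+07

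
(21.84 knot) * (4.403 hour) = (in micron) 1.781e+11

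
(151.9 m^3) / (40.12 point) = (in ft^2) 1.155e+05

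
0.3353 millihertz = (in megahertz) 3.353e-10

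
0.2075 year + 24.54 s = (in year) 0.2075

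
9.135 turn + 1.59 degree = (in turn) 9.139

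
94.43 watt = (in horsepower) 0.1266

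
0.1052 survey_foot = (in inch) 1.262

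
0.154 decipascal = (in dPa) 0.154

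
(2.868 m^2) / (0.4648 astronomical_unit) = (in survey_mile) 2.563e-14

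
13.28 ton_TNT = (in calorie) 1.328e+10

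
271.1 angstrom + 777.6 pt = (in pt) 777.6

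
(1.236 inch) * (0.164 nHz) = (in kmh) 1.854e-11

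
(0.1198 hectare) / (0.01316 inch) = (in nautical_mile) 1935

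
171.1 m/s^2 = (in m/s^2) 171.1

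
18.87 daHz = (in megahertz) 0.0001887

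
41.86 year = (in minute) 2.2e+07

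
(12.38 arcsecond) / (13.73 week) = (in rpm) 6.902e-11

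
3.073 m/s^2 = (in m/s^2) 3.073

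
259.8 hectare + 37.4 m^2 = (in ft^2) 2.797e+07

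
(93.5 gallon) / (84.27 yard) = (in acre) 1.135e-06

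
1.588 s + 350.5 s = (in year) 1.116e-05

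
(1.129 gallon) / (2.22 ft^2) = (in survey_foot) 0.06798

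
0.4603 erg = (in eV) 2.873e+11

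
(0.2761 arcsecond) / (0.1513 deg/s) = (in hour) 1.408e-07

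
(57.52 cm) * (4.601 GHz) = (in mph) 5.92e+09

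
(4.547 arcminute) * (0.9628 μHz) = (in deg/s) 7.296e-08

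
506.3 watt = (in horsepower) 0.679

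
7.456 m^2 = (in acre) 0.001842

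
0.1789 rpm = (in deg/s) 1.073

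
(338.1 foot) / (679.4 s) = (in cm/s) 15.17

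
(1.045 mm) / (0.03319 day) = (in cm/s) 3.644e-05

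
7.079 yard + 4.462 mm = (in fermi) 6.477e+15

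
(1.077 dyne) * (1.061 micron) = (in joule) 1.143e-11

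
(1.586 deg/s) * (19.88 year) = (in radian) 1.735e+07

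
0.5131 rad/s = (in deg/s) 29.4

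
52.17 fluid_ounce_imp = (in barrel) 0.009323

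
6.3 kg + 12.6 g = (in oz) 222.7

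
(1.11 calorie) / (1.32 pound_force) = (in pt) 2242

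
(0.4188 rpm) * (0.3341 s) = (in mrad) 14.65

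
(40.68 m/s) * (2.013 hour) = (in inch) 1.161e+07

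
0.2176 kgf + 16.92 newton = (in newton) 19.05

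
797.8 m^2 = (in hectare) 0.07978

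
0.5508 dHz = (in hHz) 0.0005508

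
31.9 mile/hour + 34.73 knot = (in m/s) 32.13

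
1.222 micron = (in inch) 4.811e-05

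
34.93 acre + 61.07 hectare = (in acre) 185.8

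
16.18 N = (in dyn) 1.618e+06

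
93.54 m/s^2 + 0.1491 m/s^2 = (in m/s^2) 93.69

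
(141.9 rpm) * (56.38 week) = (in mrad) 5.067e+11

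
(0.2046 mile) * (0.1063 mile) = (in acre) 13.92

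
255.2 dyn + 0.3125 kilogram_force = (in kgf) 0.3128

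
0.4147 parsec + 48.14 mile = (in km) 1.28e+13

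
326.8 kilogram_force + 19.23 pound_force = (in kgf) 335.5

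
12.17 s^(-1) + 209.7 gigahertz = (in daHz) 2.097e+10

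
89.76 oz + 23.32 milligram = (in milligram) 2.545e+06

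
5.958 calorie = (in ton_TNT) 5.958e-09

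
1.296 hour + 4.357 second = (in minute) 77.83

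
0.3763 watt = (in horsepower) 0.0005046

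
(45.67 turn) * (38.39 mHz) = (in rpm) 105.2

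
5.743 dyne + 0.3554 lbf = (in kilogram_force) 0.1612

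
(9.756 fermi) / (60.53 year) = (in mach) 1.501e-26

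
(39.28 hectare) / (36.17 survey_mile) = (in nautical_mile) 0.003644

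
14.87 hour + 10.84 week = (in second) 6.61e+06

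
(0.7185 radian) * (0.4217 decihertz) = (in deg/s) 1.736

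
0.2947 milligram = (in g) 0.0002947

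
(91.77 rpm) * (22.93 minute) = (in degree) 7.575e+05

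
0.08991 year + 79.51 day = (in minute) 1.618e+05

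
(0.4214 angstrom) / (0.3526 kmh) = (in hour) 1.195e-13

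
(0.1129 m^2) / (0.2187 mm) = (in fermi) 5.162e+17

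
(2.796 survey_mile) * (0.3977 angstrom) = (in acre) 4.422e-11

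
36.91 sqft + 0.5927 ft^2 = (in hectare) 0.0003484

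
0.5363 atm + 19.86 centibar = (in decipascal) 7.42e+05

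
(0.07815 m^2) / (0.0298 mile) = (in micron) 1630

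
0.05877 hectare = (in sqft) 6326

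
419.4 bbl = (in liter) 6.668e+04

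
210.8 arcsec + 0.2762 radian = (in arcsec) 5.718e+04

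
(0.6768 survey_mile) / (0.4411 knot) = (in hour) 1.333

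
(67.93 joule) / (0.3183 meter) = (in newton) 213.4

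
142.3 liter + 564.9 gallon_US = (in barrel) 14.35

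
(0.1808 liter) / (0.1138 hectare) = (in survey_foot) 5.212e-07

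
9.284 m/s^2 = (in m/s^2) 9.284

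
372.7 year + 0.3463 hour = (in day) 1.36e+05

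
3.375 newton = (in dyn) 3.375e+05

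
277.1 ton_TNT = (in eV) 7.236e+30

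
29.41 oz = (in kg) 0.8338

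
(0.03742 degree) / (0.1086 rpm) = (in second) 0.05743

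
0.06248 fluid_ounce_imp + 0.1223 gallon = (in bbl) 0.002923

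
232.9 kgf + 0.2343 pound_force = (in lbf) 513.7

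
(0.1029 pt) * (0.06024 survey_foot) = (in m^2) 6.665e-07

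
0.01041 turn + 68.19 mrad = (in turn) 0.02126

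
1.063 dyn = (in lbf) 2.39e-06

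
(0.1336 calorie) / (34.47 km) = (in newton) 1.622e-05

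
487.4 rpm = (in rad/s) 51.04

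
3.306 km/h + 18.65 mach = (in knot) 1.235e+04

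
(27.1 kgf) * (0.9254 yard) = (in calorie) 53.75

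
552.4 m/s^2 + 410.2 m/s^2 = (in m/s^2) 962.6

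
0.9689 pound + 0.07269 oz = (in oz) 15.58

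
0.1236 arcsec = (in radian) 5.992e-07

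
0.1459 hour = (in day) 0.006079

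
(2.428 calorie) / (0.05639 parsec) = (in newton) 5.838e-15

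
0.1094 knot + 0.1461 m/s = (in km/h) 0.7286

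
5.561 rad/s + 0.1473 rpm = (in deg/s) 319.5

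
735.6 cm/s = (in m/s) 7.356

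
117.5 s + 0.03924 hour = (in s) 258.8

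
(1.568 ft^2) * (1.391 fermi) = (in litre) 2.026e-13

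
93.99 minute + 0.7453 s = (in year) 0.0001788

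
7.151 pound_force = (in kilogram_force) 3.244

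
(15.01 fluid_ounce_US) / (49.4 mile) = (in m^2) 5.584e-09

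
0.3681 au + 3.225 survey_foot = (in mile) 3.422e+07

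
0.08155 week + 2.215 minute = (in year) 0.001568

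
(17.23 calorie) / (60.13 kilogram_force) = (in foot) 0.4011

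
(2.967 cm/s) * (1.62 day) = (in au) 2.776e-08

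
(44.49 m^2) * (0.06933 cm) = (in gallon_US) 8.148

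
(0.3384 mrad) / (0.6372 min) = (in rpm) 8.452e-05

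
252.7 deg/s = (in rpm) 42.12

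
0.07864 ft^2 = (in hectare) 7.306e-07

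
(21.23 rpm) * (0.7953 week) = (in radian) 1.069e+06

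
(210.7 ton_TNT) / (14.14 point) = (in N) 1.767e+14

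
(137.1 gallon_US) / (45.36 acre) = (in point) 0.008014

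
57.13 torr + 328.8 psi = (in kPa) 2275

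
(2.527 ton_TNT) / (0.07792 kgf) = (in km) 1.384e+07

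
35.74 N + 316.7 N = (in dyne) 3.524e+07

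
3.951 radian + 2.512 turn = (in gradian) 1256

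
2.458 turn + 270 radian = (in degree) 1.635e+04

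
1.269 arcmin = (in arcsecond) 76.14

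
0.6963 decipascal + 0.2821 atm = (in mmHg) 214.4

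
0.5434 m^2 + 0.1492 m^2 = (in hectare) 6.926e-05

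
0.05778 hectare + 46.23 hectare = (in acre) 114.4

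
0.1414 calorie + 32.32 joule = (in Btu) 0.03119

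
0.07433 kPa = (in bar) 0.0007433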